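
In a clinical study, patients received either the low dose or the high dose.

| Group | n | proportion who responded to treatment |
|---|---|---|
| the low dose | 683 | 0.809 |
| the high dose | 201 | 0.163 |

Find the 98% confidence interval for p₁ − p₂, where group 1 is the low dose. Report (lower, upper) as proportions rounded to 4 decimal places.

(0.5760, 0.7160)

Each SE is √(p̂(1−p̂)/n): √(0.8090·0.1910/683) = 0.01504 and √(0.1630·0.8370/201) = 0.02605.
SE(p̂₁ − p̂₂) = √(SE₁² + SE₂²) = √(0.0002262016 + 0.0006786025) = 0.03008, since the two samples are independent.
At 98% confidence z* = 2.326; margin = 2.326 × 0.03008 = 0.06997.
The difference is 0.8090 − 0.1630 = 0.6460, so the interval is 0.6460 ± 0.06997 = (0.5760, 0.7160).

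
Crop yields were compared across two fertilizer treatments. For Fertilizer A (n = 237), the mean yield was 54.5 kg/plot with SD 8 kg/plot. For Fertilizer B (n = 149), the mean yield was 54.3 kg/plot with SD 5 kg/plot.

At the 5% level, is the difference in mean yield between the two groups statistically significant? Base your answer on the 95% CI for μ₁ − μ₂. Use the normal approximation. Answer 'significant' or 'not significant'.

not significant

SE₁ = s₁/√n₁ = 8/√237 = 0.5197; SE₂ = 5/√149 = 0.4096.
Independent samples, unequal variances: SE_diff = √(SE₁² + SE₂²) = √(0.27008809 + 0.16777216) = 0.6617.
z* = 1.960, so margin of error = 1.960 × 0.6617 = 1.2969.
Difference in means = 54.5 − 54.3 = 0.2000.
0.2000 ± 1.2969 → (-1.0969, 1.4969).
The interval (-1.0969, 1.4969) contains 0, so the difference is not significant.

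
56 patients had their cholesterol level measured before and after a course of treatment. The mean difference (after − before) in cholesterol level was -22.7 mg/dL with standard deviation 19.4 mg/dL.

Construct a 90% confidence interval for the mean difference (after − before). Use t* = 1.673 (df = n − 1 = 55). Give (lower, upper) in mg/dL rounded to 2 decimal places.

(-27.04, -18.36)

Paired design: SE = s_d/√n = 19.4/√56 = 2.5924.
t* = 1.673; margin of error = 1.673 × 2.5924 = 4.3371.
-22.7 ± 4.3371 → (-27.04, -18.36).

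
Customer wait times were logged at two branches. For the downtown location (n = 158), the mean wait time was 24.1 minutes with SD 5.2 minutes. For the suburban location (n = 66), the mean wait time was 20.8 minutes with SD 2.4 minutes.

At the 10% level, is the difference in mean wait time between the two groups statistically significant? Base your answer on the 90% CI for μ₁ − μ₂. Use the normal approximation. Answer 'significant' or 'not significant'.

SE₁ = s₁/√n₁ = 5.2/√158 = 0.4137; SE₂ = 2.4/√66 = 0.2954.
Independent samples, unequal variances: SE_diff = √(SE₁² + SE₂²) = √(0.17114769 + 0.08726116) = 0.5083.
z* = 1.645, so margin of error = 1.645 × 0.5083 = 0.8362.
Difference in means = 24.1 − 20.8 = 3.3000.
3.3000 ± 0.8362 → (2.4638, 4.1362).
The interval (2.4638, 4.1362) does not contain 0, so the difference is significant.

significant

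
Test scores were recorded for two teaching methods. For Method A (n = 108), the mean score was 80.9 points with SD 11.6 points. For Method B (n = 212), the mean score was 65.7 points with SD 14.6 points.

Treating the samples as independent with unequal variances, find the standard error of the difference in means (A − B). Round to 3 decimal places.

1.500

Standard errors of each mean: 11.6/√108 = 1.1162 and 14.6/√212 = 1.0027.
SE(x̄₁ − x̄₂) = √(1.1162² + 1.0027²) = 1.5004 for independent samples with unequal variances.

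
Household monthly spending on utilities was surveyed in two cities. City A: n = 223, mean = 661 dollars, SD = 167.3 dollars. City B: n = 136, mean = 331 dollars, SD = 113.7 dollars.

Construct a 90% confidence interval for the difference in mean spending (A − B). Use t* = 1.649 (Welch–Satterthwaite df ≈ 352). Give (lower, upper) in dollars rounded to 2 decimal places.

Per-group SEs: s₁/√n₁ = 167.3/√223 = 11.2032, s₂/√n₂ = 113.7/√136 = 9.7497.
Unpooled SE of the difference: √(125.51169024 + 95.05665009) = 14.8515.
Margin of error = t* · SE = 1.649 × 14.8515 = 24.4901.
x̄₁ − x̄₂ = 661 − 331 = 330.0000.
CI: 330.0000 ± 24.4901 = (305.51, 354.49).

(305.51, 354.49)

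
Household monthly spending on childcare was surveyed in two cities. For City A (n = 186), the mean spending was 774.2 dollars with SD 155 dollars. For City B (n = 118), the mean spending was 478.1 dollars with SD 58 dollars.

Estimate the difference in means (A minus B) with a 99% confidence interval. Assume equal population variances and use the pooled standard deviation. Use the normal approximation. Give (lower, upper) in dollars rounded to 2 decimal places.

Pooled variance s_p² = [185·155² + 117·58²] / (186+118−2) = 16020.5728, so s_p = 126.5724.
SE_diff = s_p·√(1/n₁ + 1/n₂) = 126.5724·√(1/186 + 1/118) = 14.8963.
z* = 2.576; margin = 2.576 × 14.8963 = 38.3729.
Difference = 774.2 − 478.1 = 296.1000.
296.1000 ± 38.3729 → (257.73, 334.47).

(257.73, 334.47)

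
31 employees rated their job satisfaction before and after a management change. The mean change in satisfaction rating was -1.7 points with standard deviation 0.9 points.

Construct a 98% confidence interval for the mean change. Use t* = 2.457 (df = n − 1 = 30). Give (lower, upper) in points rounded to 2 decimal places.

This is a matched-pairs design, so SE = s_d/√n = 0.9/√31 = 0.1616.
Margin = 2.457 × 0.1616 = 0.3971; the interval is -1.7 ± 0.3971 = (-2.10, -1.30).

(-2.10, -1.30)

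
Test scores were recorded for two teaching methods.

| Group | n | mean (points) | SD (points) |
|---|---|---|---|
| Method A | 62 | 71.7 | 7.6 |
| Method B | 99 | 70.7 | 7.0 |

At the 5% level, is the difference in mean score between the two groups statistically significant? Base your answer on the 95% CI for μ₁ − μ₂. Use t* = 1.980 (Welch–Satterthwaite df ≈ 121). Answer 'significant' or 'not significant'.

not significant

SE₁ = s₁/√n₁ = 7.6/√62 = 0.9652; SE₂ = 7.0/√99 = 0.7035.
Independent samples, unequal variances: SE_diff = √(SE₁² + SE₂²) = √(0.93161104 + 0.49491225) = 1.1944.
t* = 1.980, so margin of error = 1.980 × 1.1944 = 2.3649.
Difference in means = 71.7 − 70.7 = 1.0000.
1.0000 ± 2.3649 → (-1.3649, 3.3649).
The interval (-1.3649, 3.3649) contains 0, so the difference is not significant.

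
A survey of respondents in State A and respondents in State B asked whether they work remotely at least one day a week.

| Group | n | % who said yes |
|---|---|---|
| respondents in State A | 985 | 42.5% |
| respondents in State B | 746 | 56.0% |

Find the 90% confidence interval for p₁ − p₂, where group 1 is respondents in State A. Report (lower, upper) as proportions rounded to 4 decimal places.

(-0.1746, -0.0954)

Each SE is √(p̂(1−p̂)/n): √(0.4250·0.5750/985) = 0.01575 and √(0.5600·0.4400/746) = 0.01817.
SE(p̂₁ − p̂₂) = √(SE₁² + SE₂²) = √(0.0002480625 + 0.0003301489) = 0.02405, since the two samples are independent.
At 90% confidence z* = 1.645; margin = 1.645 × 0.02405 = 0.03956.
The difference is 0.4250 − 0.5600 = -0.1350, so the interval is -0.1350 ± 0.03956 = (-0.1746, -0.0954).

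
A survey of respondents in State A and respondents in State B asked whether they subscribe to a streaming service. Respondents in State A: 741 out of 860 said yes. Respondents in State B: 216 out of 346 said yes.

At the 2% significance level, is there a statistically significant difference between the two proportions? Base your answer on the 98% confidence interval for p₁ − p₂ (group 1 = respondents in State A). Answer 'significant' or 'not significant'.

significant

Sample proportions: 741/860 = 0.8616, 216/346 = 0.6243.
Each SE is √(p̂(1−p̂)/n): √(0.8616·0.1384/860) = 0.01178 and √(0.6243·0.3757/346) = 0.02604.
SE(p̂₁ − p̂₂) = √(SE₁² + SE₂²) = √(0.0001387684 + 0.0006780816) = 0.02858, since the two samples are independent.
At 98% confidence z* = 2.326; margin = 2.326 × 0.02858 = 0.06648.
The difference is 0.8616 − 0.6243 = 0.2373, so the interval is 0.2373 ± 0.06648 = (0.17082, 0.30378).
The interval (0.17082, 0.30378) does not contain 0, so the difference is significant.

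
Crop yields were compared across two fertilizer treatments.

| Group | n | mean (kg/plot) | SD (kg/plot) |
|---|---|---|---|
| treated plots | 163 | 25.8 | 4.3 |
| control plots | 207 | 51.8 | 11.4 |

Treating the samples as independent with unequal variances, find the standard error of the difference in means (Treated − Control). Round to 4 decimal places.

0.8610

Per-group SEs: s₁/√n₁ = 4.3/√163 = 0.3368, s₂/√n₂ = 11.4/√207 = 0.7924.
Unpooled SE of the difference: √(0.11343424 + 0.62789776) = 0.8610.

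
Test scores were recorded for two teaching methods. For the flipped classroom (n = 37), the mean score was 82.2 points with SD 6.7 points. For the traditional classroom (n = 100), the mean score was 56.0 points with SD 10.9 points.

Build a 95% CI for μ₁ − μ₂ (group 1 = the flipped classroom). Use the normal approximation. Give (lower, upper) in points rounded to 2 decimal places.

SE₁ = s₁/√n₁ = 6.7/√37 = 1.1015; SE₂ = 10.9/√100 = 1.0900.
Independent samples, unequal variances: SE_diff = √(SE₁² + SE₂²) = √(1.21330225 + 1.1881) = 1.5496.
z* = 1.960, so margin of error = 1.960 × 1.5496 = 3.0372.
Difference in means = 82.2 − 56.0 = 26.2000.
26.2000 ± 3.0372 → (23.16, 29.24).

(23.16, 29.24)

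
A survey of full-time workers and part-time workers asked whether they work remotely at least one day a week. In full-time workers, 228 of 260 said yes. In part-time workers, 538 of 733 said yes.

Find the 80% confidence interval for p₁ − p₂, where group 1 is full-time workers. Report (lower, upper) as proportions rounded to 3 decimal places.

(0.109, 0.176)

Sample proportions: 228/260 = 0.8769, 538/733 = 0.7340.
Each SE is √(p̂(1−p̂)/n): √(0.8769·0.1231/260) = 0.02038 and √(0.7340·0.2660/733) = 0.01632.
SE(p̂₁ − p̂₂) = √(SE₁² + SE₂²) = √(0.0004153444 + 0.0002663424) = 0.02611, since the two samples are independent.
At 80% confidence z* = 1.282; margin = 1.282 × 0.02611 = 0.03347.
The difference is 0.8769 − 0.7340 = 0.1429, so the interval is 0.1429 ± 0.03347 = (0.109, 0.176).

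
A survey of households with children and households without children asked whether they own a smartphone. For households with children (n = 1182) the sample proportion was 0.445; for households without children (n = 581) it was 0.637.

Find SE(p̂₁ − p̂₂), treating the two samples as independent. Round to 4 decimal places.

The two standard errors are √(0.4450×0.5550/1182) = 0.01445 and √(0.6370×0.3630/581) = 0.01995.
Because the samples are independent, SE_diff = √(0.01445² + 0.01995²) = 0.02463.

0.0246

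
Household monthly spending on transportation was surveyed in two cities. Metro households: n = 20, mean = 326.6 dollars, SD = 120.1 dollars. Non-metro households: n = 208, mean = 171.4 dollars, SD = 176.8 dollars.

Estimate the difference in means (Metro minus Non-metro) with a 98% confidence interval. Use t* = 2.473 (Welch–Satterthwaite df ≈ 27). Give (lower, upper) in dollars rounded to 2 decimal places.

(82.19, 228.21)

Per-group SEs: s₁/√n₁ = 120.1/√20 = 26.8552, s₂/√n₂ = 176.8/√208 = 12.2589.
Unpooled SE of the difference: √(721.20176704 + 150.28062921) = 29.5209.
Margin of error = t* · SE = 2.473 × 29.5209 = 73.0052.
x̄₁ − x̄₂ = 326.6 − 171.4 = 155.2000.
CI: 155.2000 ± 73.0052 = (82.19, 228.21).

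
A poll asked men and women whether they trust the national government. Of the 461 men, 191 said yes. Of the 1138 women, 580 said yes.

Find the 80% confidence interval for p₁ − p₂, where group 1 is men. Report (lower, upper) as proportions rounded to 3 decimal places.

(-0.130, -0.060)

Sample proportions: 191/461 = 0.4143, 580/1138 = 0.5097.
Each SE is √(p̂(1−p̂)/n): √(0.4143·0.5857/461) = 0.02294 and √(0.5097·0.4903/1138) = 0.01482.
SE(p̂₁ − p̂₂) = √(SE₁² + SE₂²) = √(0.0005262436 + 0.0002196324) = 0.02731, since the two samples are independent.
At 80% confidence z* = 1.282; margin = 1.282 × 0.02731 = 0.03501.
The difference is 0.4143 − 0.5097 = -0.0954, so the interval is -0.0954 ± 0.03501 = (-0.130, -0.060).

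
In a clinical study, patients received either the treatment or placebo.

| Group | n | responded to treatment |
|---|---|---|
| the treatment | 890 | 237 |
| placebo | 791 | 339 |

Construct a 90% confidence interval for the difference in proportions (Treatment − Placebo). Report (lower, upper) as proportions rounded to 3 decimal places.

(-0.200, -0.124)

First, p̂₁ = 237/890 = 0.2663; p̂₂ = 339/791 = 0.4286.
The two standard errors are √(0.2663×0.7337/890) = 0.01482 and √(0.4286×0.5714/791) = 0.01760.
Because the samples are independent, SE_diff = √(0.01482² + 0.01760²) = 0.02301.
Using z* = 1.645 for 90%, ME = 1.645 × 0.02301 = 0.03785.
p̂₁ − p̂₂ = -0.1623; interval -0.1623 ± 0.03785 gives (-0.200, -0.124).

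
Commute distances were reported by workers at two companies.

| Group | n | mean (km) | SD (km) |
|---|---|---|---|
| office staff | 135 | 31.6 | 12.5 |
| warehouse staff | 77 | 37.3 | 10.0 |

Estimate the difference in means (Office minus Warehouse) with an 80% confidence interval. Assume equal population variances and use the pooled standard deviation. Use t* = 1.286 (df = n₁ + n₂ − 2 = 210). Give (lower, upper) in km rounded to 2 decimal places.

s_p = √[((n₁−1)s₁² + (n₂−1)s₂²)/(n₁+n₂−2)] = √[(134·12.5² + 76·10.0²)/210] = 11.6573.
SE = 11.6573·√(1/135 + 1/77) = 1.6648.
With t* = 1.286, margin = 1.286 × 1.6648 = 2.1409.
x̄₁ − x̄₂ = 31.6 − 37.3 = -5.7000; interval -5.7000 ± 2.1409 = (-7.84, -3.56).

(-7.84, -3.56)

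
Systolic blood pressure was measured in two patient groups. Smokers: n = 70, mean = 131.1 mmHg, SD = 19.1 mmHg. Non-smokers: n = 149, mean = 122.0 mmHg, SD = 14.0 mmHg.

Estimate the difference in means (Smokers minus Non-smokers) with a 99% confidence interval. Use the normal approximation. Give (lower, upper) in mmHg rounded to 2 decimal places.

Per-group SEs: s₁/√n₁ = 19.1/√70 = 2.2829, s₂/√n₂ = 14.0/√149 = 1.1469.
Unpooled SE of the difference: √(5.21163241 + 1.31537961) = 2.5548.
Margin of error = z* · SE = 2.576 × 2.5548 = 6.5812.
x̄₁ − x̄₂ = 131.1 − 122.0 = 9.1000.
CI: 9.1000 ± 6.5812 = (2.52, 15.68).

(2.52, 15.68)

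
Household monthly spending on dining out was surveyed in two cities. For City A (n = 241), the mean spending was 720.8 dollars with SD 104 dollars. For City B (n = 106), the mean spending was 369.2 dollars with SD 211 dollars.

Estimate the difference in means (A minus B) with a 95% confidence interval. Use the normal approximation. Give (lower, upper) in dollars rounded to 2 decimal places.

Per-group SEs: s₁/√n₁ = 104/√241 = 6.6992, s₂/√n₂ = 211/√106 = 20.4941.
Unpooled SE of the difference: √(44.87928064 + 420.00813481) = 21.5612.
Margin of error = z* · SE = 1.960 × 21.5612 = 42.2600.
x̄₁ − x̄₂ = 720.8 − 369.2 = 351.6000.
CI: 351.6000 ± 42.2600 = (309.34, 393.86).

(309.34, 393.86)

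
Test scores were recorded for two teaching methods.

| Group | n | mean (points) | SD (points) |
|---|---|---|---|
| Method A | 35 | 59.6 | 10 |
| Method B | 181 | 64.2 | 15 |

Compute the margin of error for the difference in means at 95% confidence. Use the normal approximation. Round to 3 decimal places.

3.969

Standard errors of each mean: 10/√35 = 1.6903 and 15/√181 = 1.1149.
SE(x̄₁ − x̄₂) = √(1.6903² + 1.1149²) = 2.0249 for independent samples with unequal variances.
With z* = 1.960, the margin is 1.960 × 2.0249 = 3.9688.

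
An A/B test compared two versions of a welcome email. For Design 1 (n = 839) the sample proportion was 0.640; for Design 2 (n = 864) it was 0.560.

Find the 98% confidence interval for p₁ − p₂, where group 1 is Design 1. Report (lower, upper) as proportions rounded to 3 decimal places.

SE₁ = √(p̂₁(1−p̂₁)/n₁) = √(0.6400·0.3600/839) = 0.01657; SE₂ = √(0.5600·0.4400/864) = 0.01689.
Independent samples: SE of the difference = √(SE₁² + SE₂²) = √(0.0002745649 + 0.0002852721) = 0.02366.
z* for 98% confidence is 2.326, so the margin of error is 2.326 × 0.02366 = 0.05503.
Point estimate p̂₁ − p̂₂ = 0.6400 − 0.5600 = 0.0800.
0.0800 ± 0.05503 → (0.025, 0.135).

(0.025, 0.135)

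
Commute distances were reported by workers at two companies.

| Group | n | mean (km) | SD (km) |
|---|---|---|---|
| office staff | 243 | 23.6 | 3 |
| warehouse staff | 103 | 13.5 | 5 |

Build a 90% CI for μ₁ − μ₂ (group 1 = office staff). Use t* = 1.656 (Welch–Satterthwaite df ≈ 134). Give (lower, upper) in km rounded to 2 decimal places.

(9.22, 10.98)

Per-group SEs: s₁/√n₁ = 3/√243 = 0.1925, s₂/√n₂ = 5/√103 = 0.4927.
Unpooled SE of the difference: √(0.03705625 + 0.24275329) = 0.5290.
Margin of error = t* · SE = 1.656 × 0.5290 = 0.8760.
x̄₁ − x̄₂ = 23.6 − 13.5 = 10.1000.
CI: 10.1000 ± 0.8760 = (9.22, 10.98).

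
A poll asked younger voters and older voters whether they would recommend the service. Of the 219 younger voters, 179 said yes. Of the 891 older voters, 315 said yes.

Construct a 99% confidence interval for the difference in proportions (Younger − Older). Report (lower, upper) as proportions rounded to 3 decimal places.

Sample proportions: 179/219 = 0.8174, 315/891 = 0.3535.
Each SE is √(p̂(1−p̂)/n): √(0.8174·0.1826/219) = 0.02611 and √(0.3535·0.6465/891) = 0.01602.
SE(p̂₁ − p̂₂) = √(SE₁² + SE₂²) = √(0.0006817321 + 0.0002566404) = 0.03063, since the two samples are independent.
At 99% confidence z* = 2.576; margin = 2.576 × 0.03063 = 0.07890.
The difference is 0.8174 − 0.3535 = 0.4639, so the interval is 0.4639 ± 0.07890 = (0.385, 0.543).

(0.385, 0.543)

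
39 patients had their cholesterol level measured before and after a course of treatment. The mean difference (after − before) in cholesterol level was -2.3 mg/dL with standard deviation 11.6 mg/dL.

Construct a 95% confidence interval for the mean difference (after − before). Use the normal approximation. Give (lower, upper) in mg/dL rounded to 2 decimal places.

Paired design: SE = s_d/√n = 11.6/√39 = 1.8575.
z* = 1.960; margin of error = 1.960 × 1.8575 = 3.6407.
-2.3 ± 3.6407 → (-5.94, 1.34).

(-5.94, 1.34)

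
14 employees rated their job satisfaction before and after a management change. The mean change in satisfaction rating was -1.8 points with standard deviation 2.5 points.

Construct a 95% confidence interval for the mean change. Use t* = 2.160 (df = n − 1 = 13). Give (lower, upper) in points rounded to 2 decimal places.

This is a matched-pairs design, so SE = s_d/√n = 2.5/√14 = 0.6682.
Margin = 2.160 × 0.6682 = 1.4433; the interval is -1.8 ± 1.4433 = (-3.24, -0.36).

(-3.24, -0.36)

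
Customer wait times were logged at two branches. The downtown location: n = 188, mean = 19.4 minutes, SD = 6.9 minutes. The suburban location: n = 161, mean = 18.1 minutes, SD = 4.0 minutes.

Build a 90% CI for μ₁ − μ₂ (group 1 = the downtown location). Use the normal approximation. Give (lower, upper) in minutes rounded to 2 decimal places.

(0.32, 2.28)

Standard errors of each mean: 6.9/√188 = 0.5032 and 4.0/√161 = 0.3152.
SE(x̄₁ − x̄₂) = √(0.5032² + 0.3152²) = 0.5938 for independent samples with unequal variances.
With z* = 1.645, the margin is 1.645 × 0.5938 = 0.9768.
x̄₁ − x̄₂ = 19.4 − 18.1 = 1.3000; the interval is 1.3000 ± 0.9768 = (0.32, 2.28).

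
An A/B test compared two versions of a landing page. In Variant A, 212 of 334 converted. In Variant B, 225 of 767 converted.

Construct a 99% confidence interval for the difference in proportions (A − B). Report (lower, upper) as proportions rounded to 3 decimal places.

p̂₁ = 212/334 = 0.6347 and p̂₂ = 225/767 = 0.2934.
SE₁ = √(p̂₁(1−p̂₁)/n₁) = √(0.6347·0.3653/334) = 0.02635; SE₂ = √(0.2934·0.7066/767) = 0.01644.
Independent samples: SE of the difference = √(SE₁² + SE₂²) = √(0.0006943225 + 0.0002702736) = 0.03106.
z* for 99% confidence is 2.576, so the margin of error is 2.576 × 0.03106 = 0.08001.
Point estimate p̂₁ − p̂₂ = 0.6347 − 0.2934 = 0.3413.
0.3413 ± 0.08001 → (0.261, 0.421).

(0.261, 0.421)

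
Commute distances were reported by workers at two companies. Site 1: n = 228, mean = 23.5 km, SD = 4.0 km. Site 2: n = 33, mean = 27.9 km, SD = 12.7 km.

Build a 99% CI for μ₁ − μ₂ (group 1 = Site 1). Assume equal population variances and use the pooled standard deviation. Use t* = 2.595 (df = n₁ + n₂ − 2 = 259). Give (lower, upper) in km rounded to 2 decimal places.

s_p = √[((n₁−1)s₁² + (n₂−1)s₂²)/(n₁+n₂−2)] = √[(227·4.0² + 32·12.7²)/259] = 5.8267.
SE = 5.8267·√(1/228 + 1/33) = 1.0852.
With t* = 2.595, margin = 2.595 × 1.0852 = 2.8161.
x̄₁ − x̄₂ = 23.5 − 27.9 = -4.4000; interval -4.4000 ± 2.8161 = (-7.22, -1.58).

(-7.22, -1.58)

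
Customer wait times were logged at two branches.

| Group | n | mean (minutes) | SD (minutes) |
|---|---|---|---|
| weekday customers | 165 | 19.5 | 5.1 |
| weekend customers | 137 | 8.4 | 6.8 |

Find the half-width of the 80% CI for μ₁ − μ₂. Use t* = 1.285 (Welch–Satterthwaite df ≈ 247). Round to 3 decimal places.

0.904

Standard errors of each mean: 5.1/√165 = 0.3970 and 6.8/√137 = 0.5810.
SE(x̄₁ − x̄₂) = √(0.3970² + 0.5810²) = 0.7037 for independent samples with unequal variances.
With t* = 1.285, the margin is 1.285 × 0.7037 = 0.9043.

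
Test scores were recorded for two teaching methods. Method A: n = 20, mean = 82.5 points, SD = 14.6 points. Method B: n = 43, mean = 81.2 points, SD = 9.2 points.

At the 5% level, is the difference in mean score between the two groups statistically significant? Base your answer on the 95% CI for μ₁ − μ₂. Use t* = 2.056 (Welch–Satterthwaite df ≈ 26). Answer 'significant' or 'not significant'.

SE₁ = s₁/√n₁ = 14.6/√20 = 3.2647; SE₂ = 9.2/√43 = 1.4030.
Independent samples, unequal variances: SE_diff = √(SE₁² + SE₂²) = √(10.65826609 + 1.968409) = 3.5534.
t* = 2.056, so margin of error = 2.056 × 3.5534 = 7.3058.
Difference in means = 82.5 − 81.2 = 1.3000.
1.3000 ± 7.3058 → (-6.0058, 8.6058).
The interval (-6.0058, 8.6058) contains 0, so the difference is not significant.

not significant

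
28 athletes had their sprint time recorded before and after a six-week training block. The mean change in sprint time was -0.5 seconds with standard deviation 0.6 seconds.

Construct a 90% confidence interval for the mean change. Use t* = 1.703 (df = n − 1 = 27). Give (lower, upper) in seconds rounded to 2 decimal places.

Paired design: SE = s_d/√n = 0.6/√28 = 0.1134.
t* = 1.703; margin of error = 1.703 × 0.1134 = 0.1931.
-0.5 ± 0.1931 → (-0.69, -0.31).

(-0.69, -0.31)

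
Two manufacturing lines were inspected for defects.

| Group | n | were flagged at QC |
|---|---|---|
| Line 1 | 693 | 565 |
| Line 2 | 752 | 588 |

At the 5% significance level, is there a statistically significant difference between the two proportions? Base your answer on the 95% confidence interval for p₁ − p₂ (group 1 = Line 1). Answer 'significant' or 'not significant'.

First, p̂₁ = 565/693 = 0.8153; p̂₂ = 588/752 = 0.7819.
The two standard errors are √(0.8153×0.1847/693) = 0.01474 and √(0.7819×0.2181/752) = 0.01506.
Because the samples are independent, SE_diff = √(0.01474² + 0.01506²) = 0.02107.
Using z* = 1.960 for 95%, ME = 1.960 × 0.02107 = 0.04130.
p̂₁ − p̂₂ = 0.0334; interval 0.0334 ± 0.04130 gives (-0.00790, 0.07470).
The interval (-0.00790, 0.07470) contains 0, so the difference is not significant.

not significant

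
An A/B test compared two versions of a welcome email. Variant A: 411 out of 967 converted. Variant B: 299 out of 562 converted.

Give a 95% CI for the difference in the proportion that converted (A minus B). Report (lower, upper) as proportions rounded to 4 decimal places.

(-0.1587, -0.0553)

Sample proportions: 411/967 = 0.4250, 299/562 = 0.5320.
Each SE is √(p̂(1−p̂)/n): √(0.4250·0.5750/967) = 0.01590 and √(0.5320·0.4680/562) = 0.02105.
SE(p̂₁ − p̂₂) = √(SE₁² + SE₂²) = √(0.00025281 + 0.0004431025) = 0.02638, since the two samples are independent.
At 95% confidence z* = 1.960; margin = 1.960 × 0.02638 = 0.05170.
The difference is 0.4250 − 0.5320 = -0.1070, so the interval is -0.1070 ± 0.05170 = (-0.1587, -0.0553).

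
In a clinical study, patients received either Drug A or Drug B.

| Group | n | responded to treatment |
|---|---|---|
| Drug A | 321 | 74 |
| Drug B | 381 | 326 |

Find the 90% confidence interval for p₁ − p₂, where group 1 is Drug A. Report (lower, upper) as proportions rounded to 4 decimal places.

(-0.6738, -0.5764)

First, p̂₁ = 74/321 = 0.2305; p̂₂ = 326/381 = 0.8556.
The two standard errors are √(0.2305×0.7695/321) = 0.02351 and √(0.8556×0.1444/381) = 0.01801.
Because the samples are independent, SE_diff = √(0.02351² + 0.01801²) = 0.02962.
Using z* = 1.645 for 90%, ME = 1.645 × 0.02962 = 0.04872.
p̂₁ − p̂₂ = -0.6251; interval -0.6251 ± 0.04872 gives (-0.6738, -0.5764).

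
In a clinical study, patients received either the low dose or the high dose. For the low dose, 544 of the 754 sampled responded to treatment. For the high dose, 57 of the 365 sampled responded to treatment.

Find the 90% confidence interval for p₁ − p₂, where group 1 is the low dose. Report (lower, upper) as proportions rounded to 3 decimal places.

(0.524, 0.607)

p̂₁ = 544/754 = 0.7215 and p̂₂ = 57/365 = 0.1562.
SE₁ = √(p̂₁(1−p̂₁)/n₁) = √(0.7215·0.2785/754) = 0.01632; SE₂ = √(0.1562·0.8438/365) = 0.01900.
Independent samples: SE of the difference = √(SE₁² + SE₂²) = √(0.0002663424 + 0.000361) = 0.02505.
z* for 90% confidence is 1.645, so the margin of error is 1.645 × 0.02505 = 0.04121.
Point estimate p̂₁ − p̂₂ = 0.7215 − 0.1562 = 0.5653.
0.5653 ± 0.04121 → (0.524, 0.607).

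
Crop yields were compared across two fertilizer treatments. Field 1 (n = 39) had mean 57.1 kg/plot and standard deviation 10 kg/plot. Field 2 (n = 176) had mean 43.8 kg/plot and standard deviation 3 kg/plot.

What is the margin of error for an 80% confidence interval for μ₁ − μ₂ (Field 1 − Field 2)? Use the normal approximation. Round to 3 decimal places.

2.073

Standard errors of each mean: 10/√39 = 1.6013 and 3/√176 = 0.2261.
SE(x̄₁ − x̄₂) = √(1.6013² + 0.2261²) = 1.6172 for independent samples with unequal variances.
With z* = 1.282, the margin is 1.282 × 1.6172 = 2.0733.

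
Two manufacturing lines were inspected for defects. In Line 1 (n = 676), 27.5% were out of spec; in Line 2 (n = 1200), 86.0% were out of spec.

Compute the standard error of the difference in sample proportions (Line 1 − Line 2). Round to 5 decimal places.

0.01988

SE₁ = √(p̂₁(1−p̂₁)/n₁) = √(0.2750·0.7250/676) = 0.01717; SE₂ = √(0.8600·0.1400/1200) = 0.01002.
Independent samples: SE of the difference = √(SE₁² + SE₂²) = √(0.0002948089 + 0.0001004004) = 0.01988.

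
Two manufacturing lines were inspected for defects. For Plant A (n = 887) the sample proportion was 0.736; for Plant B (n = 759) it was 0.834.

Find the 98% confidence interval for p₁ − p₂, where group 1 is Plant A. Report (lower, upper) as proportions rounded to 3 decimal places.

(-0.145, -0.051)

The two standard errors are √(0.7360×0.2640/887) = 0.01480 and √(0.8340×0.1660/759) = 0.01351.
Because the samples are independent, SE_diff = √(0.01480² + 0.01351²) = 0.02004.
Using z* = 2.326 for 98%, ME = 2.326 × 0.02004 = 0.04661.
p̂₁ − p̂₂ = -0.0980; interval -0.0980 ± 0.04661 gives (-0.145, -0.051).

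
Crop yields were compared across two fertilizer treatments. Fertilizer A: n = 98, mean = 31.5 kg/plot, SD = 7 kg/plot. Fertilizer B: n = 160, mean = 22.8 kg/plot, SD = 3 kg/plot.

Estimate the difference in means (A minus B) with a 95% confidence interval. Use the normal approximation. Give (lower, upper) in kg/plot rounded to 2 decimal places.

(7.24, 10.16)

Standard errors of each mean: 7/√98 = 0.7071 and 3/√160 = 0.2372.
SE(x̄₁ − x̄₂) = √(0.7071² + 0.2372²) = 0.7458 for independent samples with unequal variances.
With z* = 1.960, the margin is 1.960 × 0.7458 = 1.4618.
x̄₁ − x̄₂ = 31.5 − 22.8 = 8.7000; the interval is 8.7000 ± 1.4618 = (7.24, 10.16).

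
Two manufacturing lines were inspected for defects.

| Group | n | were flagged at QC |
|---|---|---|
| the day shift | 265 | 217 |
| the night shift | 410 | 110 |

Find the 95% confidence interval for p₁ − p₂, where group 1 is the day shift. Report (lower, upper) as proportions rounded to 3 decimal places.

(0.487, 0.614)

p̂₁ = 217/265 = 0.8189 and p̂₂ = 110/410 = 0.2683.
SE₁ = √(p̂₁(1−p̂₁)/n₁) = √(0.8189·0.1811/265) = 0.02366; SE₂ = √(0.2683·0.7317/410) = 0.02188.
Independent samples: SE of the difference = √(SE₁² + SE₂²) = √(0.0005597956 + 0.0004787344) = 0.03223.
z* for 95% confidence is 1.960, so the margin of error is 1.960 × 0.03223 = 0.06317.
Point estimate p̂₁ − p̂₂ = 0.8189 − 0.2683 = 0.5506.
0.5506 ± 0.06317 → (0.487, 0.614).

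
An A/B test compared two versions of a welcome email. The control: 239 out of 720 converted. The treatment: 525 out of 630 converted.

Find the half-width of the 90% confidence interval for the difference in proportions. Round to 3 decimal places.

0.038

First, p̂₁ = 239/720 = 0.3319; p̂₂ = 525/630 = 0.8333.
The two standard errors are √(0.3319×0.6681/720) = 0.01755 and √(0.8333×0.1667/630) = 0.01485.
Because the samples are independent, SE_diff = √(0.01755² + 0.01485²) = 0.02299.
Using z* = 1.645 for 90%, ME = 1.645 × 0.02299 = 0.03782.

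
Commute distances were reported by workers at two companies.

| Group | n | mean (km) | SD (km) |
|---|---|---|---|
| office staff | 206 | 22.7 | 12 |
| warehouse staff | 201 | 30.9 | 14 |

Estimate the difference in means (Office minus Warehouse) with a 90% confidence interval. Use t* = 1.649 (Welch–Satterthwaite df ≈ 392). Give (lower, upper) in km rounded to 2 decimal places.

SE₁ = s₁/√n₁ = 12/√206 = 0.8361; SE₂ = 14/√201 = 0.9875.
Independent samples, unequal variances: SE_diff = √(SE₁² + SE₂²) = √(0.69906321 + 0.97515625) = 1.2939.
t* = 1.649, so margin of error = 1.649 × 1.2939 = 2.1336.
Difference in means = 22.7 − 30.9 = -8.2000.
-8.2000 ± 2.1336 → (-10.33, -6.07).

(-10.33, -6.07)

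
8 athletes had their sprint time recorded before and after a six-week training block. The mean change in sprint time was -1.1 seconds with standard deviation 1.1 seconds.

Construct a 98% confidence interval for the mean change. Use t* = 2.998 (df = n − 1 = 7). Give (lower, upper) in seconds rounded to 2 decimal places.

Paired design: SE = s_d/√n = 1.1/√8 = 0.3889.
t* = 2.998; margin of error = 2.998 × 0.3889 = 1.1659.
-1.1 ± 1.1659 → (-2.27, 0.07).

(-2.27, 0.07)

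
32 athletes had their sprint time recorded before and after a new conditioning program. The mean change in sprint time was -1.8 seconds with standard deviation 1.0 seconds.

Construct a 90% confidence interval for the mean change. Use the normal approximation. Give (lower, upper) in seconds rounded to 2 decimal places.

This is a matched-pairs design, so SE = s_d/√n = 1.0/√32 = 0.1768.
Margin = 1.645 × 0.1768 = 0.2908; the interval is -1.8 ± 0.2908 = (-2.09, -1.51).

(-2.09, -1.51)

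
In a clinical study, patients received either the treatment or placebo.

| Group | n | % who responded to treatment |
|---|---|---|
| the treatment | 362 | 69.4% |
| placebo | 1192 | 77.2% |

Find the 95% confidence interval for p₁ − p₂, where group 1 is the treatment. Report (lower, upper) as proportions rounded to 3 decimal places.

Each SE is √(p̂(1−p̂)/n): √(0.6940·0.3060/362) = 0.02422 and √(0.7720·0.2280/1192) = 0.01215.
SE(p̂₁ − p̂₂) = √(SE₁² + SE₂²) = √(0.0005866084 + 0.0001476225) = 0.02710, since the two samples are independent.
At 95% confidence z* = 1.960; margin = 1.960 × 0.02710 = 0.05312.
The difference is 0.6940 − 0.7720 = -0.0780, so the interval is -0.0780 ± 0.05312 = (-0.131, -0.025).

(-0.131, -0.025)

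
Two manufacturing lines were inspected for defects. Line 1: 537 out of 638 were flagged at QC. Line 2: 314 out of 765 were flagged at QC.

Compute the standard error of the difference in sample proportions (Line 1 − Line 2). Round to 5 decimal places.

0.02292

p̂₁ = 537/638 = 0.8417 and p̂₂ = 314/765 = 0.4105.
SE₁ = √(p̂₁(1−p̂₁)/n₁) = √(0.8417·0.1583/638) = 0.01445; SE₂ = √(0.4105·0.5895/765) = 0.01779.
Independent samples: SE of the difference = √(SE₁² + SE₂²) = √(0.0002088025 + 0.0003164841) = 0.02292.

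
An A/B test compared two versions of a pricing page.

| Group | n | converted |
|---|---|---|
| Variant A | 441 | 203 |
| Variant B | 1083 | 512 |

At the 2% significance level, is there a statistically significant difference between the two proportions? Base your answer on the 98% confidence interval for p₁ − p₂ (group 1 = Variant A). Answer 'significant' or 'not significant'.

not significant

p̂₁ = 203/441 = 0.4603 and p̂₂ = 512/1083 = 0.4728.
SE₁ = √(p̂₁(1−p̂₁)/n₁) = √(0.4603·0.5397/441) = 0.02373; SE₂ = √(0.4728·0.5272/1083) = 0.01517.
Independent samples: SE of the difference = √(SE₁² + SE₂²) = √(0.0005631129 + 0.0002301289) = 0.02816.
z* for 98% confidence is 2.326, so the margin of error is 2.326 × 0.02816 = 0.06550.
Point estimate p̂₁ − p̂₂ = 0.4603 − 0.4728 = -0.0125.
-0.0125 ± 0.06550 → (-0.07800, 0.05300).
The interval (-0.07800, 0.05300) contains 0, so the difference is not significant.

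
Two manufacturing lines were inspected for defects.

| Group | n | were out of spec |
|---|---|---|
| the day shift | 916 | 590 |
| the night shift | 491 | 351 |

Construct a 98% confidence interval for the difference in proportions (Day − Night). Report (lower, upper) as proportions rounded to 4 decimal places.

(-0.1308, -0.0108)

p̂₁ = 590/916 = 0.6441 and p̂₂ = 351/491 = 0.7149.
SE₁ = √(p̂₁(1−p̂₁)/n₁) = √(0.6441·0.3559/916) = 0.01582; SE₂ = √(0.7149·0.2851/491) = 0.02037.
Independent samples: SE of the difference = √(SE₁² + SE₂²) = √(0.0002502724 + 0.0004149369) = 0.02579.
z* for 98% confidence is 2.326, so the margin of error is 2.326 × 0.02579 = 0.05999.
Point estimate p̂₁ − p̂₂ = 0.6441 − 0.7149 = -0.0708.
-0.0708 ± 0.05999 → (-0.1308, -0.0108).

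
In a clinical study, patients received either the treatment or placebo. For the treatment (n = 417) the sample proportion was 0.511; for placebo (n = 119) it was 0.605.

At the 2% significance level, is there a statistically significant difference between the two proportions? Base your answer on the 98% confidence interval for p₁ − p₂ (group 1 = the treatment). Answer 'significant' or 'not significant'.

The two standard errors are √(0.5110×0.4890/417) = 0.02448 and √(0.6050×0.3950/119) = 0.04481.
Because the samples are independent, SE_diff = √(0.02448² + 0.04481²) = 0.05106.
Using z* = 2.326 for 98%, ME = 2.326 × 0.05106 = 0.11877.
p̂₁ − p̂₂ = -0.0940; interval -0.0940 ± 0.11877 gives (-0.21277, 0.02477).
The interval (-0.21277, 0.02477) contains 0, so the difference is not significant.

not significant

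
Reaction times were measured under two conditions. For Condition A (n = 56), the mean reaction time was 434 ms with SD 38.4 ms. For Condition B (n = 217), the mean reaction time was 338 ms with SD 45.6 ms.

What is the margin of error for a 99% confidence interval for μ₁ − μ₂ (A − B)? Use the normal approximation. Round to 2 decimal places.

15.44

Per-group SEs: s₁/√n₁ = 38.4/√56 = 5.1314, s₂/√n₂ = 45.6/√217 = 3.0955.
Unpooled SE of the difference: √(26.33126596 + 9.58212025) = 5.9928.
Margin of error = z* · SE = 2.576 × 5.9928 = 15.4375.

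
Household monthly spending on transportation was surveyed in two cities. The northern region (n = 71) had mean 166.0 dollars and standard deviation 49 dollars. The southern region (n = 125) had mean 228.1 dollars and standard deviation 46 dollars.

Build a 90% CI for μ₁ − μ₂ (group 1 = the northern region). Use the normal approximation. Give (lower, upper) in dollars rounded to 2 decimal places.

Standard errors of each mean: 49/√71 = 5.8152 and 46/√125 = 4.1144.
SE(x̄₁ − x̄₂) = √(5.8152² + 4.1144²) = 7.1235 for independent samples with unequal variances.
With z* = 1.645, the margin is 1.645 × 7.1235 = 11.7182.
x̄₁ − x̄₂ = 166.0 − 228.1 = -62.1000; the interval is -62.1000 ± 11.7182 = (-73.82, -50.38).

(-73.82, -50.38)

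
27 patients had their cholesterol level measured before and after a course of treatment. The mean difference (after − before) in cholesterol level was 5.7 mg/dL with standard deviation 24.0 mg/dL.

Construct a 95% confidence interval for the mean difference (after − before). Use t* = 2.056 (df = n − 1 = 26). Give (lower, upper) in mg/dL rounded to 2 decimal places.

(-3.80, 15.20)

This is a matched-pairs design, so SE = s_d/√n = 24.0/√27 = 4.6188.
Margin = 2.056 × 4.6188 = 9.4963; the interval is 5.7 ± 9.4963 = (-3.80, 15.20).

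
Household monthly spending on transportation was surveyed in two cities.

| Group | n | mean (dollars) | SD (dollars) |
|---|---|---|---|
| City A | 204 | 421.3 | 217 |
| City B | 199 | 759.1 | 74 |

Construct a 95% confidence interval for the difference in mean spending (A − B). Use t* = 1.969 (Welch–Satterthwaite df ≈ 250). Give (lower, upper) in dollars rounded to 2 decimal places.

(-369.45, -306.15)

Standard errors of each mean: 217/√204 = 15.1930 and 74/√199 = 5.2457.
SE(x̄₁ − x̄₂) = √(15.1930² + 5.2457²) = 16.0731 for independent samples with unequal variances.
With t* = 1.969, the margin is 1.969 × 16.0731 = 31.6479.
x̄₁ − x̄₂ = 421.3 − 759.1 = -337.8000; the interval is -337.8000 ± 31.6479 = (-369.45, -306.15).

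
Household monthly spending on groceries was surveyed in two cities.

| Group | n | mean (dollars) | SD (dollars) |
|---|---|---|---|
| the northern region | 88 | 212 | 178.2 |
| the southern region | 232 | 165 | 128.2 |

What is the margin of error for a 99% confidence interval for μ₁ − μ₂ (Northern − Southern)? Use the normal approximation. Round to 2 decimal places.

53.52

SE₁ = s₁/√n₁ = 178.2/√88 = 18.9962; SE₂ = 128.2/√232 = 8.4167.
Independent samples, unequal variances: SE_diff = √(SE₁² + SE₂²) = √(360.85561444 + 70.84083889) = 20.7773.
z* = 2.576, so margin of error = 2.576 × 20.7773 = 53.5223.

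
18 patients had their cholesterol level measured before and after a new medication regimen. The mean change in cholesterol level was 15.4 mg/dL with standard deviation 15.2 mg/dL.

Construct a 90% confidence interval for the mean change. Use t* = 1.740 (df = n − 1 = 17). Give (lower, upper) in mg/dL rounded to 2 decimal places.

Paired design: SE = s_d/√n = 15.2/√18 = 3.5827.
t* = 1.740; margin of error = 1.740 × 3.5827 = 6.2339.
15.4 ± 6.2339 → (9.17, 21.63).

(9.17, 21.63)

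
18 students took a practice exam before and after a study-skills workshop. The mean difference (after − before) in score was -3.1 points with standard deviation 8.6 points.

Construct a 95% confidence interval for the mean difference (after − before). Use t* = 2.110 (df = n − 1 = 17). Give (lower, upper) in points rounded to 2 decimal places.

(-7.38, 1.18)

This is a matched-pairs design, so SE = s_d/√n = 8.6/√18 = 2.0270.
Margin = 2.110 × 2.0270 = 4.2770; the interval is -3.1 ± 4.2770 = (-7.38, 1.18).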